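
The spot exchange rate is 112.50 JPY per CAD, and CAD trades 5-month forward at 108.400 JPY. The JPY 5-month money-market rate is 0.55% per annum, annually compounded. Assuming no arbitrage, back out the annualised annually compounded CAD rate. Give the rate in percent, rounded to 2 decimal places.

T = 5/12 years.
F/S = 108.4/112.5 = 0.9635556 = (growth of JPY) / (growth of CAD).
JPY growth factor: (1 + 0.0055)^(5/12) = 1.002288.
That pins the CAD growth at 1.0401974.
Annualise: 1.0401974^(12/5) − 1 = 0.099203 = 9.92%.

9.92%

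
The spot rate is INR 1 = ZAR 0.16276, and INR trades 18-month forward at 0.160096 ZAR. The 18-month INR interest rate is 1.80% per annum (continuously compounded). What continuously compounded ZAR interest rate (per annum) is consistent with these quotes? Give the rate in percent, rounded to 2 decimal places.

T = 18/12 years.
F/S = 0.160096/0.16276 = 0.9836323 = (growth of ZAR) / (growth of INR).
INR growth factor: e^(0.0180×18/12) = 1.0273678.
Hence g_ZAR = 1.0105522.
Take logs: ln 1.0105522 / (18/12) = 0.006998, so 0.70%.

0.70%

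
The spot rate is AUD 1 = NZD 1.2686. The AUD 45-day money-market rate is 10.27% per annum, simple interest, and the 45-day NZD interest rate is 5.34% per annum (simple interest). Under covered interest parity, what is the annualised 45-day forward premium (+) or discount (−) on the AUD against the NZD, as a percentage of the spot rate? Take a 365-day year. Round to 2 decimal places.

T = 45/365 years.
F = S · g_NZD/g_AUD = 1.2686 × 1.0065836/1.0126616 = 1.2609859.
(F − S)/S ÷ T = (1.2609859 − 1.2686)/1.2686/(45/365) = -0.048683 → -4.87%.

-4.87%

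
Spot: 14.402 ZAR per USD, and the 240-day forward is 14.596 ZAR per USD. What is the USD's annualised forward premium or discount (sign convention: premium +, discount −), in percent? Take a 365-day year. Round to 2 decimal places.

T = 240/365 years.
(F − S)/S = (14.596 − 14.402)/14.402 = 0.0134704.
Annualise by dividing by T: 0.0134704 / (240/365) = 0.020486 → 2.05%.

+2.05%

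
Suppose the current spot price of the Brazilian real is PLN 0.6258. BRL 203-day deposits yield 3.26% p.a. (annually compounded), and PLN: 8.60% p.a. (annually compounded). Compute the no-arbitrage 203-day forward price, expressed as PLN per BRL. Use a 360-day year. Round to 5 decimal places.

T = 203/360 years.
PLN accumulates by (1 + 0.0860)^(203/360) = 1.0476206.
BRL accumulates by (1 + 0.0326)^(203/360) = 1.0182541.
CIP: F = S · (grow PLN)/(grow BRL) = 0.6258 × 1.0476206/1.0182541 = 0.6438481 PLN per BRL.

0.64385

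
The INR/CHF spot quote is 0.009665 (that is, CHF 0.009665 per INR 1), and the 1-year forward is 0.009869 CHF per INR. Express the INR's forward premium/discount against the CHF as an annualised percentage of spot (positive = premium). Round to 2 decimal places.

+2.11%

T = 1 year.
INR trades forward at +2.11071% vs spot over the period.
Annualise by dividing by T: 0.0211071 / 1 = 0.021107 → 2.11%.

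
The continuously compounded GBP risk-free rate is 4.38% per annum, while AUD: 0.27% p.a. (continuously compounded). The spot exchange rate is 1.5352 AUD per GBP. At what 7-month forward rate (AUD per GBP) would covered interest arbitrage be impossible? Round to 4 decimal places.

T = 7/12 years.
Growth of 1 AUD over T: e^(0.0027×7/12) = 1.0015762.
GBP growth factor: e^(0.0438×7/12) = 1.0258792.
So F = 1.5352 × 1.0015762 / 1.0258792 = 1.498831 (AUD/GBP).

1.4988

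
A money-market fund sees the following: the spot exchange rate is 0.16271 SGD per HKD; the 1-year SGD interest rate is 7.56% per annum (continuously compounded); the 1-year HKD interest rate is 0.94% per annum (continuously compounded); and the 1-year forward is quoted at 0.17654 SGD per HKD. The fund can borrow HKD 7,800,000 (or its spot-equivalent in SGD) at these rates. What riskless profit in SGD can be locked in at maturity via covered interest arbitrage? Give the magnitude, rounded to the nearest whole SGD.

SGD 21,212

T = 1 year.
Invest the HKD and cover forward: 7,800,000 × 1.009444319 × 0.17654 = SGD 1,390,016.94.
Convert at spot and invest in SGD: 7,800,000 × 0.16271 × 1.078531075 = SGD 1,368,804.77.
The quoted forward overvalues HKD, so borrow SGD, buy HKD at spot, deposit the HKD at 0.94%, and sell the proceeds forward at 0.17654.
Profit = 1,390,016.94 − 1,368,804.77 = SGD 21,212.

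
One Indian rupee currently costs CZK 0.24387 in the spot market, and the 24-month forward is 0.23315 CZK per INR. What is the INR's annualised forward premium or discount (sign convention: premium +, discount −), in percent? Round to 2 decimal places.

T = 2 years.
(F − S)/S = (0.23315 − 0.24387)/0.24387 = -0.0439578.
Per annum: -0.0439578 / 2 = -0.021979 = -2.20%.

-2.20%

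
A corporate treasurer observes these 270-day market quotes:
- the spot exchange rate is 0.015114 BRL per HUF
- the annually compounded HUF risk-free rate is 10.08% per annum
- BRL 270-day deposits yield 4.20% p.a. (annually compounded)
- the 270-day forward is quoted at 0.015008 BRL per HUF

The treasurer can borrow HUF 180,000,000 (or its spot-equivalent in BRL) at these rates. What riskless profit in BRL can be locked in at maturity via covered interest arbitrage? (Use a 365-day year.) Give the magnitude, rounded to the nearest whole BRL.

T = 270/365 years.
Route A — deposit HUF, sell forward: 180,000,000 × 1.073625467 × 0.015008 = BRL 2,900,334.78.
Route B — convert at spot, deposit BRL: 180,000,000 × 0.015114 × 1.030901607 = BRL 2,804,588.44.
The quoted forward overvalues HUF, so borrow BRL, buy HUF at spot, deposit the HUF at 10.08%, and sell the proceeds forward at 0.015008.
Profit = 2,900,334.78 − 2,804,588.44 = BRL 95,746.

BRL 95,746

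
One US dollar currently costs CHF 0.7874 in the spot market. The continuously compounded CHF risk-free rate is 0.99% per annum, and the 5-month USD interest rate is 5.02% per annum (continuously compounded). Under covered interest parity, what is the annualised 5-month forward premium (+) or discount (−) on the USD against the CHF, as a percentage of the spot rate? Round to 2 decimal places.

-4.00%

T = 5/12 years.
CIP forward (CHF per USD) = 0.7874 × 1.0041335/1.021137 = 0.7742886.
(F − S)/S ÷ T = (0.7742886 − 0.7874)/0.7874/(5/12) = -0.039964 → -4.00%.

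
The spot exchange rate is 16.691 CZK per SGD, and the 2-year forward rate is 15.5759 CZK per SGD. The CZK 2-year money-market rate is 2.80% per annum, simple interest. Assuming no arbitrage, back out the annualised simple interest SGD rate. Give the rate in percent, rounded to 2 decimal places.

T = 2 years.
CIP gives F = S · g_CZK/g_SGD, so g_CZK/g_SGD = 15.5759/16.691 = 0.9331915.
CZK growth factor: 1 + 0.0280×2 = 1.056000.
Hence g_SGD = 1.1316005.
r = (1.1316005 − 1)/2 = 0.065800 → 6.58%.

6.58%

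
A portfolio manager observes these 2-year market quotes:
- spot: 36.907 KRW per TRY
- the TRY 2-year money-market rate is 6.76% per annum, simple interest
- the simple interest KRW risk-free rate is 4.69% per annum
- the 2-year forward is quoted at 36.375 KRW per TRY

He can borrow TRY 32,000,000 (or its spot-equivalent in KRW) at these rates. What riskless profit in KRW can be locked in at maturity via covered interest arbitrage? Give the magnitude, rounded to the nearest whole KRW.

KRW 29,568,749

T = 2 years.
Route A — deposit TRY, sell forward: 32,000,000 × 1.135200 × 36.375 = KRW 1,321,372,800.00.
Route B — convert at spot, deposit KRW: 32,000,000 × 36.907 × 1.093800 = KRW 1,291,804,051.20.
The quoted forward overvalues TRY, so borrow KRW, buy TRY at spot, deposit the TRY at 6.76%, and sell the proceeds forward at 36.375.
Profit = 1,321,372,800.00 − 1,291,804,051.20 = KRW 29,568,749.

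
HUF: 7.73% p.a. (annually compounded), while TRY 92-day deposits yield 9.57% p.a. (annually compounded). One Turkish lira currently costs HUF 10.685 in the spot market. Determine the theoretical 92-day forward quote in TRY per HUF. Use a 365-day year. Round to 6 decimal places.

0.093989

T = 92/365 years.
Growth of 1 HUF over T: (1 + 0.0773)^(92/365) = 1.0189447.
TRY accumulates by (1 + 0.0957)^(92/365) = 1.0233035.
CIP: F = S · (grow HUF)/(grow TRY) = 10.685 × 1.0189447/1.0233035 = 10.63949 HUF per TRY.
Quoted the other way: 1/10.63949 = 0.093989 TRY per HUF.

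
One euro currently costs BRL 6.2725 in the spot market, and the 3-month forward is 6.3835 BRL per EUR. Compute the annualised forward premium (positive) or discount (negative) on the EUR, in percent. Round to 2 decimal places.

T = 3/12 years.
(F − S)/S = (6.3835 − 6.2725)/6.2725 = 0.0176963.
Per annum: 0.0176963 / (3/12) = 0.070785 = 7.08%.

+7.08%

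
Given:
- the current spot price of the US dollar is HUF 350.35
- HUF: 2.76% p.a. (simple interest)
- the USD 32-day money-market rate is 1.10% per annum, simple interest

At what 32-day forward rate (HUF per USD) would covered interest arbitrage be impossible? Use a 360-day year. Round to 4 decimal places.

350.8665

T = 32/360 years.
HUF growth factor: 1 + 0.0276×32/360 = 1.002453333.
USD growth factor: 1 + 0.0110×32/360 = 1.000977778.
Forward (HUF per USD) = 350.35 × 1.002453333 / 1.000977778 = 350.866456.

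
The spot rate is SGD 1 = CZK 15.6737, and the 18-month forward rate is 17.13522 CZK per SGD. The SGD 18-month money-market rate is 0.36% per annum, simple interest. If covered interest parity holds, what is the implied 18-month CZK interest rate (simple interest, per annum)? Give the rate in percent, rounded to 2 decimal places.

6.61%

T = 18/12 years.
F/S = 17.13522/15.6737 = 1.0932466 = (growth of CZK) / (growth of SGD).
SGD growth factor: 1 + 0.0036×18/12 = 1.005400.
That pins the CZK growth at 1.0991501.
r = (1.0991501 − 1)/(18/12) = 0.066100 → 6.61%.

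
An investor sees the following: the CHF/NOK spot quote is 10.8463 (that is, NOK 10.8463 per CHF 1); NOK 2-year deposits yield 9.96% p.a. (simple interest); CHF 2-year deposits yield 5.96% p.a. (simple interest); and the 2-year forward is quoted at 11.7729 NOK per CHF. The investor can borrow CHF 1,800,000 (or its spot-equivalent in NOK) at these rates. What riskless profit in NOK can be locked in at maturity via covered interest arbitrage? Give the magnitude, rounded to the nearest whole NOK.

T = 2 years.
Keep in CHF, deliver into the forward: 1,800,000·1.119200·11.7729 = NOK 23,717,213.42.
Swap to NOK now, deposit: 1,800,000·10.8463·1.199200 = NOK 23,412,389.33.
The quoted forward overvalues CHF, so borrow NOK, buy CHF at spot, deposit the CHF at 5.96%, and sell the proceeds forward at 11.7729.
The gap between the two covered legs is NOK 304,824.

NOK 304,824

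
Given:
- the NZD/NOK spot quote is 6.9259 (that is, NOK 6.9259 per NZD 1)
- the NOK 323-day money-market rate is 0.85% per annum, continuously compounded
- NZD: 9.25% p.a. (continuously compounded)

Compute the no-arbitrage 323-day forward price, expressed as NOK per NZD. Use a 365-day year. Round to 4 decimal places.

T = 323/365 years.
NOK accumulates by e^(0.0085×323/365) = 1.0075503.
Growth of 1 NZD over T: e^(0.0925×323/365) = 1.0852997.
CIP: F = S · (grow NOK)/(grow NZD) = 6.9259 × 1.0075503/1.0852997 = 6.429738 NOK per NZD.

6.4297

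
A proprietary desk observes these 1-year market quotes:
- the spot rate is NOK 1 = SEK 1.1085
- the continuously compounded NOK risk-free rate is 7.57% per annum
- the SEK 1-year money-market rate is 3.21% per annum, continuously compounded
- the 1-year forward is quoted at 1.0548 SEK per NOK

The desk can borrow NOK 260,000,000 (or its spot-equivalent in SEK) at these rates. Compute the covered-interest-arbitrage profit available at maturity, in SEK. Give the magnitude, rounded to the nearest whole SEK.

SEK 1,797,060

T = 1 year.
Invest the NOK and cover forward: 260,000,000 × 1.07863893393 × 1.0548 = SEK 295,814,570.35.
Convert at spot and invest in SEK: 260,000,000 × 1.1085 × 1.03262076222 = SEK 297,611,629.88.
The quoted forward undervalues NOK, so borrow NOK, convert to SEK at spot, deposit the SEK at 3.21%, and buy NOK forward at 1.0548 to cover the loan.
The gap between the two covered legs is SEK 1,797,060.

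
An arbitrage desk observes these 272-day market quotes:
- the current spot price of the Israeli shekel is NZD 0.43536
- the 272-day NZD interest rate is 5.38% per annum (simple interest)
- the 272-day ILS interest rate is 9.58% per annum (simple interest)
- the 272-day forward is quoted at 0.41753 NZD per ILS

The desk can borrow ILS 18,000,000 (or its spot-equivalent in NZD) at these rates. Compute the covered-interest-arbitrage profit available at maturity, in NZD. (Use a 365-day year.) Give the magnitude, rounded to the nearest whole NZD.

T = 272/365 years.
Route A — deposit ILS, sell forward: 18,000,000 × 1.071390685 × 0.41753 = NZD 8,052,079.55.
Route B — convert at spot, deposit NZD: 18,000,000 × 0.43536 × 1.040092055 = NZD 8,150,660.59.
The quoted forward undervalues ILS, so borrow ILS, convert to NZD at spot, deposit the NZD at 5.38%, and buy ILS forward at 0.41753 to cover the loan.
The gap between the two covered legs is NZD 98,581.

NZD 98,581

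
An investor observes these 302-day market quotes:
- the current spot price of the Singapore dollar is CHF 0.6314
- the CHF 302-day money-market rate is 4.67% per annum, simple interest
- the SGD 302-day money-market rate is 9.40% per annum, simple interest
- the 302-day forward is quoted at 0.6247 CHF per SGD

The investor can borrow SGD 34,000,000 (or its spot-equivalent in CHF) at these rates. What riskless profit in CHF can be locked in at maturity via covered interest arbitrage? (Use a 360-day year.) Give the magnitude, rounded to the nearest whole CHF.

CHF 606,059

T = 302/360 years.
Keep in SGD, deliver into the forward: 34,000,000·1.0788555556·0.6247 = CHF 22,914,676.23.
Swap to CHF now, deposit: 34,000,000·0.6314·1.0391761111 = CHF 22,308,617.08.
The quoted forward overvalues SGD, so borrow CHF, buy SGD at spot, deposit the SGD at 9.40%, and sell the proceeds forward at 0.6247.
The gap between the two covered legs is CHF 606,059.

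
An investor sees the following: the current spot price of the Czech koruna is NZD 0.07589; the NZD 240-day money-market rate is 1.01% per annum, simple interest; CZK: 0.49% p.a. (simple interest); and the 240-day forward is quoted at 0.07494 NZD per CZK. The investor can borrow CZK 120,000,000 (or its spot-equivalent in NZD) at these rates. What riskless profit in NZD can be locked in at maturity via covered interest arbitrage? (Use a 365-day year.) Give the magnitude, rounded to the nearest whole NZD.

T = 240/365 years.
Invest the CZK and cover forward: 120,000,000 × 1.003221918 × 0.07494 = NZD 9,021,774.06.
Convert at spot and invest in NZD: 120,000,000 × 0.07589 × 1.006641096 = NZD 9,167,279.13.
The quoted forward undervalues CZK, so borrow CZK, convert to NZD at spot, deposit the NZD at 1.01%, and buy CZK forward at 0.07494 to cover the loan.
The gap between the two covered legs is NZD 145,505.

NZD 145,505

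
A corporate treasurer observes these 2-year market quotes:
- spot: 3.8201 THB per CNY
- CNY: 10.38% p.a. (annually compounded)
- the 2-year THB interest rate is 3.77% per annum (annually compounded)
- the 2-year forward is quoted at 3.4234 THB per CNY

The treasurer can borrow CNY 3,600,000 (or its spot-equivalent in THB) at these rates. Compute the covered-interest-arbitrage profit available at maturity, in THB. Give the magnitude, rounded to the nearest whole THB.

THB 206,705

T = 2 years.
Keep in CNY, deliver into the forward: 3,600,000·1.21837444·3.4234 = THB 15,015,539.01.
Swap to THB now, deposit: 3,600,000·3.8201·1.07682129 = THB 14,808,834.04.
The quoted forward overvalues CNY, so borrow THB, buy CNY at spot, deposit the CNY at 10.38%, and sell the proceeds forward at 3.4234.
The gap between the two covered legs is THB 206,705.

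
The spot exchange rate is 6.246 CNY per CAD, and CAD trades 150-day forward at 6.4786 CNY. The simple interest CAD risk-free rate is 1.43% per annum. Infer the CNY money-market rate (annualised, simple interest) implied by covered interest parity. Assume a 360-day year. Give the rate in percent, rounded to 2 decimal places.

T = 150/360 years.
By CIP, F/S equals the CNY-to-CAD growth ratio: 6.4786/6.246 = 1.0372398.
The CAD side grows by 1 + 0.0143×150/360 = 1.0059583.
So the CNY growth factor = 1.043420.
r = (1.043420 − 1)/(150/360) = 0.104208 → 10.42%.

10.42%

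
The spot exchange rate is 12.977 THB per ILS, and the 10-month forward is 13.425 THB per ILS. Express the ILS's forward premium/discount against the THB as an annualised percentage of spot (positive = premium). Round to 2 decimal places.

+4.14%

T = 10/12 years.
ILS trades forward at +3.45226% vs spot over the period.
×(1/T) gives 4.14% p.a.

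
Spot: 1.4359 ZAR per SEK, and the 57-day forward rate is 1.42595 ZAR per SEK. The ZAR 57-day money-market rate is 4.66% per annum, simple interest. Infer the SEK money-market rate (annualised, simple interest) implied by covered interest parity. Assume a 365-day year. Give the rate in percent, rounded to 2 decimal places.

T = 57/365 years.
By CIP, F/S equals the ZAR-to-SEK growth ratio: 1.42595/1.4359 = 0.9930705.
The ZAR side grows by 1 + 0.0466×57/365 = 1.0072773.
So the SEK growth factor = 1.0143059.
r = (1.0143059 − 1)/(57/365) = 0.091608 → 9.16%.

9.16%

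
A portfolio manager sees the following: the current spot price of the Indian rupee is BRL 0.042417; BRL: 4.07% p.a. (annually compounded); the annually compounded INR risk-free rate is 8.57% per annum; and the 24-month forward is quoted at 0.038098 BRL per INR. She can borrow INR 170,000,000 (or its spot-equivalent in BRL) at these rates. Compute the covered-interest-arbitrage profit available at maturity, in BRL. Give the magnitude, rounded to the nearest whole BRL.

BRL 175,474

T = 2 years.
Invest the INR and cover forward: 170,000,000 × 1.17874449 × 0.038098 = BRL 7,634,327.29.
Convert at spot and invest in BRL: 170,000,000 × 0.042417 × 1.08305649 = BRL 7,809,801.21.
The quoted forward undervalues INR, so borrow INR, convert to BRL at spot, deposit the BRL at 4.07%, and buy INR forward at 0.038098 to cover the loan.
Arbitrage profit = |7,634,327.29 − 7,809,801.21| = BRL 175,474.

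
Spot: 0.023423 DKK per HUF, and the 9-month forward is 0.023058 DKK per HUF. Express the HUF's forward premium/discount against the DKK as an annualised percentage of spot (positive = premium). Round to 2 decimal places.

-2.08%

T = 9/12 years.
HUF trades forward at -1.55830% vs spot over the period.
Annualise by dividing by T: -0.0155830 / (9/12) = -0.020777 → -2.08%.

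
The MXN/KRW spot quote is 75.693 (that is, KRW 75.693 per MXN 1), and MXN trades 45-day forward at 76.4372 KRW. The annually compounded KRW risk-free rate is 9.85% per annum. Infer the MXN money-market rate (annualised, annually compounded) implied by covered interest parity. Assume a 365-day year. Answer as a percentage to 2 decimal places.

1.47%

T = 45/365 years.
CIP gives F = S · g_KRW/g_MXN, so g_KRW/g_MXN = 76.4372/75.693 = 1.0098318.
The KRW side grows by (1 + 0.0985)^(45/365) = 1.0116497.
Hence g_MXN = 1.0018002.
r = 1.0018002^(365/45) − 1 = 0.014695 → 1.47%.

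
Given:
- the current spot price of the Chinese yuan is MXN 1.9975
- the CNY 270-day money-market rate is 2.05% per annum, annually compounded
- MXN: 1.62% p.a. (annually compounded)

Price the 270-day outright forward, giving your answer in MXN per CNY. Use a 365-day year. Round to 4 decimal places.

1.9913

T = 270/365 years.
Growth of 1 MXN over T: (1 + 0.0162)^(270/365) = 1.0119585.
Growth of 1 CNY over T: (1 + 0.0205)^(270/365) = 1.0151243.
CIP: F = S · (grow MXN)/(grow CNY) = 1.9975 × 1.0119585/1.0151243 = 1.991271 MXN per CNY.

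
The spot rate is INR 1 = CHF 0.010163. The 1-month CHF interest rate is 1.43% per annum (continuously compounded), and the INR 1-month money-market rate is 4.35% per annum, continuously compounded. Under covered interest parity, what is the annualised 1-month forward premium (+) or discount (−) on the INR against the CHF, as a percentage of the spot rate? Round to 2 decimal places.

-2.92%

T = 1/12 years.
F = S · g_CHF/g_INR = 0.010163 × 1.0011924/1.0036316 = 0.010138300.
(F − S)/S ÷ T = (0.010138300 − 0.010163)/0.010163/(1/12) = -0.029165 → -2.92%.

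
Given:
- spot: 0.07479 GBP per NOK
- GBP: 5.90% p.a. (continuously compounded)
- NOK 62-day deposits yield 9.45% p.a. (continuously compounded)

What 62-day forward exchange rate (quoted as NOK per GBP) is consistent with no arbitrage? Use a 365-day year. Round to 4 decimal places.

13.4516

T = 62/365 years.
GBP growth factor: e^(0.0590×62/365) = 1.01007231.
NOK accumulates by e^(0.0945×62/365) = 1.01618158.
Forward (GBP per NOK) = 0.07479 × 1.01007231 / 1.01618158 = 0.074340364.
Quoted the other way: 1/0.074340364 = 13.4516 NOK per GBP.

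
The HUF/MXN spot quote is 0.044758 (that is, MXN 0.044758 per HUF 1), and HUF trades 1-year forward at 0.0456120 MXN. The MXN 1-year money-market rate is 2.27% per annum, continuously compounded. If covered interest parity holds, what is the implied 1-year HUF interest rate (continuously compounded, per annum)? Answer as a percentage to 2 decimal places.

T = 1 year.
CIP gives F = S · g_MXN/g_HUF, so g_MXN/g_HUF = 0.045612/0.044758 = 1.0190804.
MXN growth factor: e^(0.0227×1) = 1.0229596.
Hence g_HUF = 1.0038066.
Take logs: ln 1.0038066 / 1 = 0.003799, so 0.38%.

0.38%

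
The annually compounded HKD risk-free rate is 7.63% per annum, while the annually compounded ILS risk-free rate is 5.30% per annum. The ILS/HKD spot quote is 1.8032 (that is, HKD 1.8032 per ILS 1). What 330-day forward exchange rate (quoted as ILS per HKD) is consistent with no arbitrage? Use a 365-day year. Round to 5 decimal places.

0.54370

T = 330/365 years.
HKD accumulates by (1 + 0.0763)^(330/365) = 1.068738.
Growth of 1 ILS over T: (1 + 0.0530)^(330/365) = 1.0477983.
So F = 1.8032 × 1.068738 / 1.0477983 = 1.839236 (HKD/ILS).
Quoted the other way: 1/1.839236 = 0.54370 ILS per HKD.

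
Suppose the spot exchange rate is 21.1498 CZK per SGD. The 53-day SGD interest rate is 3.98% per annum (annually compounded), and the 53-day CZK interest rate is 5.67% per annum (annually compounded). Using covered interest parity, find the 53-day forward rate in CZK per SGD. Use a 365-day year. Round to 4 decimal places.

21.1994

T = 53/365 years.
Growth of 1 CZK over T: (1 + 0.0567)^(53/365) = 1.00804036.
SGD growth factor: (1 + 0.0398)^(53/365) = 1.00568322.
CIP: F = S · (grow CZK)/(grow SGD) = 21.1498 × 1.00804036/1.00568322 = 21.199371 CZK per SGD.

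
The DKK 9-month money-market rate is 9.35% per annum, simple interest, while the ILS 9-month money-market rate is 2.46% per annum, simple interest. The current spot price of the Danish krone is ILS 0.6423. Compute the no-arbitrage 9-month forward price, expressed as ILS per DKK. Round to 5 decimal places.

T = 9/12 years.
ILS growth factor: 1 + 0.0246×9/12 = 1.018450.
Growth of 1 DKK over T: 1 + 0.0935×9/12 = 1.070125.
CIP: F = S · (grow ILS)/(grow DKK) = 0.6423 × 1.018450/1.070125 = 0.6112841 ILS per DKK.

0.61128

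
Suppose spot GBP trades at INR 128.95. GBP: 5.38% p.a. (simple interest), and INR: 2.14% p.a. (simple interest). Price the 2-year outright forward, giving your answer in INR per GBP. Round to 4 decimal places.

T = 2 years.
INR accumulates by 1 + 0.0214×2 = 1.042800.
Growth of 1 GBP over T: 1 + 0.0538×2 = 1.107600.
Forward (INR per GBP) = 128.95 × 1.042800 / 1.107600 = 121.405796.

121.4058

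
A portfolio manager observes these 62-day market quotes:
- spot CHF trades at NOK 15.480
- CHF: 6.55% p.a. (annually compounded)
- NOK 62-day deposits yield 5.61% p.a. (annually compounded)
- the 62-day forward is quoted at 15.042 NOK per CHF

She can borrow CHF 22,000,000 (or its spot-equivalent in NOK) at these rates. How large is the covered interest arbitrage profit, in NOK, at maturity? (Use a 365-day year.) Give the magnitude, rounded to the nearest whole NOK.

T = 62/365 years.
Invest the CHF and cover forward: 22,000,000 × 1.01083509743 × 15.042 = NOK 334,509,593.78.
Convert at spot and invest in NOK: 22,000,000 × 15.480 × 1.00931472665 = NOK 343,732,223.31.
The quoted forward undervalues CHF, so borrow CHF, convert to NOK at spot, deposit the NOK at 5.61%, and buy CHF forward at 15.042 to cover the loan.
Profit = 343,732,223.31 − 334,509,593.78 = NOK 9,222,630.

NOK 9,222,630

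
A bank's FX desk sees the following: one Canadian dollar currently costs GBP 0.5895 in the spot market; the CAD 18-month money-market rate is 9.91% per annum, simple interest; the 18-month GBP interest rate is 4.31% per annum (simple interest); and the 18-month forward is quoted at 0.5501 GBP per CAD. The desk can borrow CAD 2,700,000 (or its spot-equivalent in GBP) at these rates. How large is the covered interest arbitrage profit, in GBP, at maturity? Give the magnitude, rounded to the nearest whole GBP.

T = 18/12 years.
Keep in CAD, deliver into the forward: 2,700,000·1.148650·0.5501 = GBP 1,706,055.39.
Swap to GBP now, deposit: 2,700,000·0.5895·1.064650 = GBP 1,694,550.17.
The quoted forward overvalues CAD, so borrow GBP, buy CAD at spot, deposit the CAD at 9.91%, and sell the proceeds forward at 0.5501.
Arbitrage profit = |1,706,055.39 − 1,694,550.17| = GBP 11,505.

GBP 11,505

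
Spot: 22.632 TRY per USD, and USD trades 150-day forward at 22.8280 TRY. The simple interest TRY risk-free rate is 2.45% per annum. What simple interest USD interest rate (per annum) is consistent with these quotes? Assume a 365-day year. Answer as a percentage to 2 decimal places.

T = 150/365 years.
F/S = 22.828/22.632 = 1.0086603 = (growth of TRY) / (growth of USD).
The TRY side grows by 1 + 0.0245×150/365 = 1.0100685.
So the USD growth factor = 1.0013961.
(1.0013961 − 1)/T = 0.003397, i.e. 0.34%.

0.34%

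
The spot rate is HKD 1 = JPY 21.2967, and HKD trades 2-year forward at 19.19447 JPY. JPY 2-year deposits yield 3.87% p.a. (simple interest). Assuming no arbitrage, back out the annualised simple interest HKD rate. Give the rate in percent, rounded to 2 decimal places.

T = 2 years.
F/S = 19.19447/21.2967 = 0.9012885 = (growth of JPY) / (growth of HKD).
The JPY side grows by 1 + 0.0387×2 = 1.077400.
Hence g_HKD = 1.1953997.
r = (1.1953997 − 1)/2 = 0.097700 → 9.77%.

9.77%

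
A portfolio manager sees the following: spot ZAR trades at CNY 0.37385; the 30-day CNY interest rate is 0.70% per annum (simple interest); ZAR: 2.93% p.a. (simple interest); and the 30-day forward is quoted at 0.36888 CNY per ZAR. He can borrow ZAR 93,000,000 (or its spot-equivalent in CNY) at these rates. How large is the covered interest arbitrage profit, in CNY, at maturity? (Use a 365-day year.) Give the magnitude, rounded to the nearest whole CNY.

CNY 399,598

T = 30/365 years.
Invest the ZAR and cover forward: 93,000,000 × 1.0024082192 × 0.36888 = CNY 34,388,455.98.
Convert at spot and invest in CNY: 93,000,000 × 0.37385 × 1.0005753425 = CNY 34,788,053.54.
The quoted forward undervalues ZAR, so borrow ZAR, convert to CNY at spot, deposit the CNY at 0.70%, and buy ZAR forward at 0.36888 to cover the loan.
Arbitrage profit = |34,388,455.98 − 34,788,053.54| = CNY 399,598.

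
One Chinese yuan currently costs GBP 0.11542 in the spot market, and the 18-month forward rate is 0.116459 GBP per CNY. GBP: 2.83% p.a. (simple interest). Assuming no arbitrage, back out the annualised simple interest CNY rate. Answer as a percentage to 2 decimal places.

2.21%

T = 18/12 years.
By CIP, F/S equals the GBP-to-CNY growth ratio: 0.116459/0.11542 = 1.0090019.
GBP growth factor: 1 + 0.0283×18/12 = 1.042450.
Hence g_CNY = 1.0331497.
r = (1.0331497 − 1)/(18/12) = 0.022100 → 2.21%.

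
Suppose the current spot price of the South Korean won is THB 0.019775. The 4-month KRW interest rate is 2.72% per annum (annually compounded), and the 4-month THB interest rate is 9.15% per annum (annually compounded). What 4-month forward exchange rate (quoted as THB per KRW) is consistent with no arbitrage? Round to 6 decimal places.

0.020179

T = 4/12 years.
THB accumulates by (1 + 0.0915)^(4/12) = 1.0296143.
Growth of 1 KRW over T: (1 + 0.0272)^(4/12) = 1.0089857.
CIP: F = S · (grow THB)/(grow KRW) = 0.019775 × 1.0296143/1.0089857 = 0.02017930 THB per KRW.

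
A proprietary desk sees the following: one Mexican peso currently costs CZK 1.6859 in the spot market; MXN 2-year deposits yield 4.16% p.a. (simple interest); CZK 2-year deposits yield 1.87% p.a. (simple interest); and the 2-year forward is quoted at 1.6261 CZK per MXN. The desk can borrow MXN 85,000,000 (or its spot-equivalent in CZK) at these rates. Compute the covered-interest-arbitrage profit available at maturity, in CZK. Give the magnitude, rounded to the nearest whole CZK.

T = 2 years.
Invest the MXN and cover forward: 85,000,000 × 1.083200 × 1.6261 = CZK 149,718,279.20.
Convert at spot and invest in CZK: 85,000,000 × 1.6859 × 1.037400 = CZK 148,660,976.10.
The quoted forward overvalues MXN, so borrow CZK, buy MXN at spot, deposit the MXN at 4.16%, and sell the proceeds forward at 1.6261.
Arbitrage profit = |149,718,279.20 − 148,660,976.10| = CZK 1,057,303.

CZK 1,057,303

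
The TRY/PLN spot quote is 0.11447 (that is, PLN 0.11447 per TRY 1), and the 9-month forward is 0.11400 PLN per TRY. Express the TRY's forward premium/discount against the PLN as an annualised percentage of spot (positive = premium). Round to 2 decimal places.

T = 9/12 years.
Period premium: (0.11400 − 0.11447)/0.11447 = -0.0041059.
Annualise by dividing by T: -0.0041059 / (9/12) = -0.005475 → -0.55%.

-0.55%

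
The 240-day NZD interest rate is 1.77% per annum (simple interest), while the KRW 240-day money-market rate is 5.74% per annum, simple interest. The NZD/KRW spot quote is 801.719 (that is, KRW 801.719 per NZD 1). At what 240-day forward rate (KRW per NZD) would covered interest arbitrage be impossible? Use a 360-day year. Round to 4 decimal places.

822.6904

T = 240/360 years.
Growth of 1 KRW over T: 1 + 0.0574×240/360 = 1.038266667.
NZD accumulates by 1 + 0.0177×240/360 = 1.011800.
Forward (KRW per NZD) = 801.719 × 1.038266667 / 1.011800 = 822.690368.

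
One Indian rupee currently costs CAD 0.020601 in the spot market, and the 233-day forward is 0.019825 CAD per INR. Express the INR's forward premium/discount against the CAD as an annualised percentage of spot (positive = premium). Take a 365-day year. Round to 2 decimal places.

-5.90%

T = 233/365 years.
INR trades forward at -3.76681% vs spot over the period.
Annualise by dividing by T: -0.0376681 / (233/365) = -0.059008 → -5.90%.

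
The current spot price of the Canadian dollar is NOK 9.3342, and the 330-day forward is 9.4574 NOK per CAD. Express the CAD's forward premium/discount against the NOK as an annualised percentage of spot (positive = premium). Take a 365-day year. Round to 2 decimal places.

+1.46%

T = 330/365 years.
(F − S)/S = (9.4574 − 9.3342)/9.3342 = 0.0131988.
Per annum: 0.0131988 / (330/365) = 0.014599 = 1.46%.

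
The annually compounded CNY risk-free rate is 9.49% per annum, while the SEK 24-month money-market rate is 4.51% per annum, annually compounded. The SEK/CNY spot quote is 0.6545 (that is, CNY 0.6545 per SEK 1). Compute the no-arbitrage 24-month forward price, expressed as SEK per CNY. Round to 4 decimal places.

T = 2 years.
CNY growth factor: (1 + 0.0949)^2 = 1.198806.
Growth of 1 SEK over T: (1 + 0.0451)^2 = 1.092234.
Forward (CNY per SEK) = 0.6545 × 1.198806 / 1.092234 = 0.7183612.
Quoted the other way: 1/0.7183612 = 1.3921 SEK per CNY.

1.3921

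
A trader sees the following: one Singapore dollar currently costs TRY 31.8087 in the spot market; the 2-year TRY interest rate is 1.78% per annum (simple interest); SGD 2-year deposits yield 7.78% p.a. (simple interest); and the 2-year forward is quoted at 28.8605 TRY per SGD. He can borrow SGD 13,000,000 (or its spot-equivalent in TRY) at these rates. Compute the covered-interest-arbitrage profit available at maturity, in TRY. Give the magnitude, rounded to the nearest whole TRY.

TRY 5,331,353

T = 2 years.
Route A — deposit SGD, sell forward: 13,000,000 × 1.155600 × 28.8605 = TRY 433,565,519.40.
Route B — convert at spot, deposit TRY: 13,000,000 × 31.8087 × 1.035600 = TRY 428,234,166.36.
The quoted forward overvalues SGD, so borrow TRY, buy SGD at spot, deposit the SGD at 7.78%, and sell the proceeds forward at 28.8605.
Profit = 433,565,519.40 − 428,234,166.36 = TRY 5,331,353.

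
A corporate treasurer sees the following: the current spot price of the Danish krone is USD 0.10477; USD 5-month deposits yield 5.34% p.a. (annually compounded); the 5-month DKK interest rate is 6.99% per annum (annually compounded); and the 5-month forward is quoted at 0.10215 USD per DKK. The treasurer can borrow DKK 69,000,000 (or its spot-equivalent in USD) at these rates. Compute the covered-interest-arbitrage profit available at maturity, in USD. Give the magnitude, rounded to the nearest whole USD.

T = 5/12 years.
Route A — deposit DKK, sell forward: 69,000,000 × 1.028552178 × 0.10215 = USD 7,249,595.74.
Route B — convert at spot, deposit USD: 69,000,000 × 0.10477 × 1.021912899 = USD 7,387,541.20.
The quoted forward undervalues DKK, so borrow DKK, convert to USD at spot, deposit the USD at 5.34%, and buy DKK forward at 0.10215 to cover the loan.
Arbitrage profit = |7,249,595.74 − 7,387,541.20| = USD 137,945.

USD 137,945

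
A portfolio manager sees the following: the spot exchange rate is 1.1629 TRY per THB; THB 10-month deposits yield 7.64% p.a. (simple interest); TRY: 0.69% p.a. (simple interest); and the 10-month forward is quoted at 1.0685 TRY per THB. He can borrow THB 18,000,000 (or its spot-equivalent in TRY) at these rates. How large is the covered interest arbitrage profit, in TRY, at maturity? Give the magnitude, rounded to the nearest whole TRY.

T = 10/12 years.
Invest the THB and cover forward: 18,000,000 × 1.0636666667 × 1.0685 = TRY 20,457,501.00.
Convert at spot and invest in TRY: 18,000,000 × 1.1629 × 1.005750 = TRY 21,052,560.15.
The quoted forward undervalues THB, so borrow THB, convert to TRY at spot, deposit the TRY at 0.69%, and buy THB forward at 1.0685 to cover the loan.
Profit = 21,052,560.15 − 20,457,501.00 = TRY 595,059.

TRY 595,059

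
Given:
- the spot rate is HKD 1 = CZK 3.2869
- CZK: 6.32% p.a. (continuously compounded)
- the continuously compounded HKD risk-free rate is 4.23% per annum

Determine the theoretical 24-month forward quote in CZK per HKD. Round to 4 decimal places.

T = 2 years.
Growth of 1 CZK over T: e^(0.0632×2) = 1.134736.
HKD growth factor: e^(0.0423×2) = 1.0882817.
Forward (CZK per HKD) = 3.2869 × 1.134736 / 1.0882817 = 3.427204.

3.4272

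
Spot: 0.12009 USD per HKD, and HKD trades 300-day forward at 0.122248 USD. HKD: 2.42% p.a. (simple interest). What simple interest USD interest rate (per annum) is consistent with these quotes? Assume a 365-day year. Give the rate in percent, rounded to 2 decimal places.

T = 300/365 years.
CIP gives F = S · g_USD/g_HKD, so g_USD/g_HKD = 0.122248/0.12009 = 1.0179699.
HKD growth factor: 1 + 0.0242×300/365 = 1.0198904.
Hence g_USD = 1.0382177.
(1.0382177 − 1)/T = 0.046498, i.e. 4.65%.

4.65%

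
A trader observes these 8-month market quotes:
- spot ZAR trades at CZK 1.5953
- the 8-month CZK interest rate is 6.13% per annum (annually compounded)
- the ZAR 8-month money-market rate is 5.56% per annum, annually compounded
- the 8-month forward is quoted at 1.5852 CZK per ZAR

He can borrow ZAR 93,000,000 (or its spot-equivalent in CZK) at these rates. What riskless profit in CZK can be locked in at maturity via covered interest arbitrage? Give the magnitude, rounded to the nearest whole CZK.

T = 8/12 years.
Keep in ZAR, deliver into the forward: 93,000,000·1.03673140463·1.5852 = CZK 152,838,675.90.
Swap to CZK now, deposit: 93,000,000·1.5953·1.04046012985 = CZK 154,365,682.20.
The quoted forward undervalues ZAR, so borrow ZAR, convert to CZK at spot, deposit the CZK at 6.13%, and buy ZAR forward at 1.5852 to cover the loan.
The gap between the two covered legs is CZK 1,527,006.

CZK 1,527,006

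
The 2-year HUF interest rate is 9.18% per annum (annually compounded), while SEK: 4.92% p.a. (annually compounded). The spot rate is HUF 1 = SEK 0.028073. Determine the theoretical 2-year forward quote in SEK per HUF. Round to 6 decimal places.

0.025925

T = 2 years.
Growth of 1 SEK over T: (1 + 0.0492)^2 = 1.1008206.
HUF growth factor: (1 + 0.0918)^2 = 1.1920272.
So F = 0.028073 × 1.1008206 / 1.1920272 = 0.02592503 (SEK/HUF).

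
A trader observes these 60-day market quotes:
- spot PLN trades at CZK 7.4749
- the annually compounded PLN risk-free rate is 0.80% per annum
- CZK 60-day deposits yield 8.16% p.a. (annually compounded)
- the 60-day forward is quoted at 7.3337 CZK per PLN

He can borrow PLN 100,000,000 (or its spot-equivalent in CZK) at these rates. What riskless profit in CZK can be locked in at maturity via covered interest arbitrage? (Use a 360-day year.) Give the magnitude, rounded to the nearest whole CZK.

T = 60/360 years.
Keep in PLN, deliver into the forward: 100,000,000·1.00132891049·7.3337 = CZK 734,344,583.09.
Swap to CZK now, deposit: 100,000,000·7.4749·1.01315940382 = CZK 757,326,522.76.
The quoted forward undervalues PLN, so borrow PLN, convert to CZK at spot, deposit the CZK at 8.16%, and buy PLN forward at 7.3337 to cover the loan.
Profit = 757,326,522.76 − 734,344,583.09 = CZK 22,981,940.

CZK 22,981,940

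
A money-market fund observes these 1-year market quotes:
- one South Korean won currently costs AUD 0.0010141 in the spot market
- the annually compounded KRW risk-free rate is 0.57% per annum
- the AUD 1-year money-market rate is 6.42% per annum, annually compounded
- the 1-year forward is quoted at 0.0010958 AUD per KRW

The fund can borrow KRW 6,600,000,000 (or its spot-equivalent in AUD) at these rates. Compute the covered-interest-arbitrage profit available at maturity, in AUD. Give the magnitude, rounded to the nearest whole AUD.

T = 1 year.
Invest the KRW and cover forward: 6,600,000,000 × 1.005700 × 0.0010958 = AUD 7,273,504.00.
Convert at spot and invest in AUD: 6,600,000,000 × 0.0010141 × 1.064200 = AUD 7,122,754.45.
The quoted forward overvalues KRW, so borrow AUD, buy KRW at spot, deposit the KRW at 0.57%, and sell the proceeds forward at 0.0010958.
Arbitrage profit = |7,273,504.00 − 7,122,754.45| = AUD 150,750.

AUD 150,750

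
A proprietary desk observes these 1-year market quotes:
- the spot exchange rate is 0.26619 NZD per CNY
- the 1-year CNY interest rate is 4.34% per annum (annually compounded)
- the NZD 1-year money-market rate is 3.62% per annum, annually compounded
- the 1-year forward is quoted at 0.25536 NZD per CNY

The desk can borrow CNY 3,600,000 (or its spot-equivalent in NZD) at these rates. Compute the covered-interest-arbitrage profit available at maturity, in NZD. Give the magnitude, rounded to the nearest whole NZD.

T = 1 year.
Keep in CNY, deliver into the forward: 3,600,000·1.043400·0.25536 = NZD 959,193.45.
Swap to NZD now, deposit: 3,600,000·0.26619·1.036200 = NZD 992,973.88.
The quoted forward undervalues CNY, so borrow CNY, convert to NZD at spot, deposit the NZD at 3.62%, and buy CNY forward at 0.25536 to cover the loan.
Arbitrage profit = |959,193.45 − 992,973.88| = NZD 33,780.

NZD 33,780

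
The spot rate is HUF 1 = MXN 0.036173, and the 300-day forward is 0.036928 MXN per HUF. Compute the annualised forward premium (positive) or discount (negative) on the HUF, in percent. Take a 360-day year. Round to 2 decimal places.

+2.50%

T = 300/360 years.
(F − S)/S = (0.036928 − 0.036173)/0.036173 = 0.0208719.
Per annum: 0.0208719 / (300/360) = 0.025046 = 2.50%.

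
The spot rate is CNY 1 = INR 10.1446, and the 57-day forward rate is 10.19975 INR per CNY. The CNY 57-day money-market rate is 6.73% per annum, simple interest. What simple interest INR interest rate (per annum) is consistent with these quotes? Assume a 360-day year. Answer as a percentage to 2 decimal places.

10.20%

T = 57/360 years.
By CIP, F/S equals the INR-to-CNY growth ratio: 10.19975/10.1446 = 1.0054364.
CNY growth factor: 1 + 0.0673×57/360 = 1.0106558.
Hence g_INR = 1.0161501.
r = (1.0161501 − 1)/(57/360) = 0.102001 → 10.20%.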